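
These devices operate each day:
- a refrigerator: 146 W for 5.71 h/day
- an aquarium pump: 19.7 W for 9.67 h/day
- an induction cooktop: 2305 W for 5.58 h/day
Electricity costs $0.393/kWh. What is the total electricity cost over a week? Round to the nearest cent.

refrigerator: 146 W × 5.71 h × 7 d = 5,836 Wh = 5.836 kWh
aquarium pump: 19.7 W × 9.67 h × 7 d = 1,333 Wh = 1.333 kWh
induction cooktop: 2305 W × 5.58 h × 7 d = 90,033 Wh = 90.03 kWh
Total energy = 5.836 + 1.333 + 90.03 = 97.2 kWh
Cost = 97.2 kWh × $0.393 = $38.20

$38.20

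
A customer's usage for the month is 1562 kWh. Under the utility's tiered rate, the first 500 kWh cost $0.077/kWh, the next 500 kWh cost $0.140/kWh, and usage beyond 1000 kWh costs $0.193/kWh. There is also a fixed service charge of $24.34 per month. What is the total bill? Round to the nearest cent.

First 500 kWh × $0.077 = $38.50
Next 500 kWh × $0.140 = $70.00
Remaining 562 kWh × $0.193 = $108.47
Energy charge = $216.97; + service $24.34 = $241.31

$241.31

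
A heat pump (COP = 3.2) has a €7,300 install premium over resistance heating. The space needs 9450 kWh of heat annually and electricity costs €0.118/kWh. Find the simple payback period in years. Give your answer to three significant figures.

9.52 years

Resistance: 9450 kWh × €0.118 = €1,115.10/yr
Heat pump: 9450 / 3.2 = 2953 kWh in → × €0.118 = €348.47/yr
Annual savings = €766.63
Payback = €7,300 / €766.63 = 9.52 years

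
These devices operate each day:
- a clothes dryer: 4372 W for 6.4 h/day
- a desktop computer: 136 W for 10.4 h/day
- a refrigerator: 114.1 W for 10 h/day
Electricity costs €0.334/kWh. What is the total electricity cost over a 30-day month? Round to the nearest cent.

clothes dryer: 4372 W × 6.4 h × 30 d = 839,424 Wh = 839.4 kWh
desktop computer: 136 W × 10.4 h × 30 d = 42,432 Wh = 42.43 kWh
refrigerator: 114.1 W × 10 h × 30 d = 34,230 Wh = 34.23 kWh
Total energy = 839.4 + 42.43 + 34.23 = 916.1 kWh
Cost = 916.1 kWh × €0.334 = €305.97

€305.97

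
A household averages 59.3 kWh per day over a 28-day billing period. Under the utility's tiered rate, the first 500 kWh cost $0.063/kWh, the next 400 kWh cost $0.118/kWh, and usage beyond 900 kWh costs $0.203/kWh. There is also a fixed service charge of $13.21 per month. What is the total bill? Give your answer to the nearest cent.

Usage = 59.3 kWh/day × 28 days = 1660.4 kWh
First 500 kWh × $0.063 = $31.50
Next 400 kWh × $0.118 = $47.20
Remaining 760.4 kWh × $0.203 = $154.36
Energy charge = $233.06; + service $13.21 = $246.27

$246.27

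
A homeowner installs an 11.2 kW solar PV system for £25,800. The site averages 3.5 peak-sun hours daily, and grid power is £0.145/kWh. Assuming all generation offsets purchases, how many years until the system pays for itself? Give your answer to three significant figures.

12.4 years

Daily generation = 11.2 kW × 3.5 h = 39.2 kWh
Annual generation = 39.2 × 365 = 14308 kWh
Annual savings = 14308 × £0.145 = £2,074.66
Payback = £25,800 / £2,074.66 = 12.4 years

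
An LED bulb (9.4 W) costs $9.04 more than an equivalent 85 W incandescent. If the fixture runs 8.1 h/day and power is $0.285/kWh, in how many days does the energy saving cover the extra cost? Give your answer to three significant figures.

51.8 days

Power saved = 85 − 9.4 = 75.6 W
Daily energy saved = 75.6 W × 8.1 h = 612.4 Wh = 0.61236 kWh
Daily savings = 0.61236 × $0.285 = $0.1745
Payback = $9.04 / $0.1745 per day = 51.8 days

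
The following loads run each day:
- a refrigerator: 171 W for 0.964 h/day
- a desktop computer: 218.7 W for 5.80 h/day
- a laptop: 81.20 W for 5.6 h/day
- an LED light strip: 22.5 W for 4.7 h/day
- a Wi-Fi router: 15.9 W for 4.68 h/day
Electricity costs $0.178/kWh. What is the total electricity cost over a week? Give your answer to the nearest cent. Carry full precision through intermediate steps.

refrigerator: 171 W × 0.964 h × 7 d = 1,154 Wh = 1.154 kWh
desktop computer: 218.7 W × 5.80 h × 7 d = 8,879 Wh = 8.879 kWh
laptop: 81.20 W × 5.6 h × 7 d = 3,183 Wh = 3.183 kWh
LED light strip: 22.5 W × 4.7 h × 7 d = 740 Wh = 0.7402 kWh
Wi-Fi router: 15.9 W × 4.68 h × 7 d = 521 Wh = 0.5209 kWh
Total energy = 1.154 + 8.879 + 3.183 + 0.7402 + 0.5209 = 14.48 kWh
Cost = 14.48 kWh × $0.178 = $2.58

$2.58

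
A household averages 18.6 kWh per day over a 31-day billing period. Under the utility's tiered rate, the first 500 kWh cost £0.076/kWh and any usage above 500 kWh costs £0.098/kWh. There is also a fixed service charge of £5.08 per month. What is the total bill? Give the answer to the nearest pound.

Usage = 18.6 kWh/day × 31 days = 576.6 kWh
First 500 kWh × £0.076 = £38.00
Remaining 76.6 kWh × £0.098 = £7.51
Energy charge = £45.51; + service £5.08 = £50.59 ≈ £51

£51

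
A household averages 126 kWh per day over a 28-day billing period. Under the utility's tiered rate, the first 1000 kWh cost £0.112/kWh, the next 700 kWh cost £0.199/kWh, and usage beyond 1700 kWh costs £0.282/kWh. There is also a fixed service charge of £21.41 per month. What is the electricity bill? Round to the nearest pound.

£788

Usage = 126 kWh/day × 28 days = 3528 kWh
First 1000 kWh × £0.112 = £112.00
Next 700 kWh × £0.199 = £139.30
Remaining 1828 kWh × £0.282 = £515.50
Energy charge = £766.80; + service £21.41 = £788.21 ≈ £788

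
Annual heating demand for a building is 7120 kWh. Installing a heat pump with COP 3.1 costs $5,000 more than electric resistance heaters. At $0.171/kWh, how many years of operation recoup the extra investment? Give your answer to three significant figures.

Resistance: 7120 kWh × $0.171 = $1,217.52/yr
Heat pump: 7120 / 3.1 = 2297 kWh in → × $0.171 = $392.75/yr
Annual savings = $824.77
Payback = $5,000 / $824.77 = 6.06 years

6.06 years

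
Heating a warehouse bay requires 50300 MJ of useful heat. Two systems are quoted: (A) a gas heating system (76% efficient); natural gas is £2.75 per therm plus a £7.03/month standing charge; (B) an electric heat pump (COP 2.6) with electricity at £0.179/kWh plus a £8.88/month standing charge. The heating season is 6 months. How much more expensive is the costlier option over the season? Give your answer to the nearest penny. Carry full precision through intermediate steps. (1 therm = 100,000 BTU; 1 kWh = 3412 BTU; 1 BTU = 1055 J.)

Heat load = 50300 MJ = 50,300,000,000 J / 1055 = 47,677,725 BTU
Gas: input = 47,677,725 / 0.76 = 62,733,849 BTU = 627.3 therm → 627.3 × £2.75 = £1,725.18; + 6 × £7.03 standing = £1,767.36
Heat pump: 47,677,725 BTU / 3412 = 13,970 kWh heat; / 2.6 = 5,374 kWh in → × £0.179 = £962.02; + 6 × £8.88 standing = £1,015.30
Difference = |£1,767.36 − £1,015.30| = £752.06

£752.06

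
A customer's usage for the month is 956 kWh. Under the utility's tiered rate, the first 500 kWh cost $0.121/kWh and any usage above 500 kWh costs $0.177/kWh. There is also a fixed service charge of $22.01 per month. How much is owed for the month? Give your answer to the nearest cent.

$163.22

First 500 kWh × $0.121 = $60.50
Remaining 456 kWh × $0.177 = $80.71
Energy charge = $141.21; + service $22.01 = $163.22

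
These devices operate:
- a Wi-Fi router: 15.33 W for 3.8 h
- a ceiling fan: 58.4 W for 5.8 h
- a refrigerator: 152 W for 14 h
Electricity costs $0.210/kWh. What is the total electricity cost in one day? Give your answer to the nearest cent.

Wi-Fi router: 15.33 W × 3.8 h = 58 Wh = 0.05825 kWh
ceiling fan: 58.4 W × 5.8 h = 339 Wh = 0.3387 kWh
refrigerator: 152 W × 14 h = 2,128 Wh = 2.128 kWh
Total energy = 0.05825 + 0.3387 + 2.128 = 2.525 kWh
Cost = 2.525 kWh × $0.210 = $0.53

$0.53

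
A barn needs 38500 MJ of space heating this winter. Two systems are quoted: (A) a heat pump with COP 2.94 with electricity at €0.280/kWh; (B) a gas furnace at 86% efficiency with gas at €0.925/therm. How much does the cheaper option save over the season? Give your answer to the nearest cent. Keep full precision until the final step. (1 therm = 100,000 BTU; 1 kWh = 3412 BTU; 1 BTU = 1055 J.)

€626.10

Heat load = 38500 MJ = 38,500,000,000 J / 1055 = 36,492,891 BTU
Gas: input = 36,492,891 / 0.86 = 42,433,594 BTU = 424.3 therm → 424.3 × €0.925 = €392.51
Heat pump: 36,492,891 BTU / 3412 = 10,700 kWh heat; / 2.94 = 3,638 kWh in → × €0.280 = €1,018.61
Difference = |€392.51 − €1,018.61| = €626.10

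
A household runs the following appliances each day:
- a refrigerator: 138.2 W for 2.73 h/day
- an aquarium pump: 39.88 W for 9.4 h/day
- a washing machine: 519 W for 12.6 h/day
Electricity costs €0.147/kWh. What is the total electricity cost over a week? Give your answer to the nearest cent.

€7.50

refrigerator: 138.2 W × 2.73 h × 7 d = 2,641 Wh = 2.641 kWh
aquarium pump: 39.88 W × 9.4 h × 7 d = 2,624 Wh = 2.624 kWh
washing machine: 519 W × 12.6 h × 7 d = 45,776 Wh = 45.78 kWh
Total energy = 2.641 + 2.624 + 45.78 = 51.04 kWh
Cost = 51.04 kWh × €0.147 = €7.50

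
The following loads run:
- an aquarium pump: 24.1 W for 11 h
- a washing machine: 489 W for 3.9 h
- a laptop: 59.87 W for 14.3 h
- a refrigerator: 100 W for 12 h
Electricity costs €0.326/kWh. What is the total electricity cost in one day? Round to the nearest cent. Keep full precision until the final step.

aquarium pump: 24.1 W × 11 h = 265 Wh = 0.2651 kWh
washing machine: 489 W × 3.9 h = 1,907 Wh = 1.907 kWh
laptop: 59.87 W × 14.3 h = 856 Wh = 0.8561 kWh
refrigerator: 100 W × 12 h = 1,200 Wh = 1.2 kWh
Total energy = 0.2651 + 1.907 + 0.8561 + 1.2 = 4.228 kWh
Cost = 4.228 kWh × €0.326 = €1.38

€1.38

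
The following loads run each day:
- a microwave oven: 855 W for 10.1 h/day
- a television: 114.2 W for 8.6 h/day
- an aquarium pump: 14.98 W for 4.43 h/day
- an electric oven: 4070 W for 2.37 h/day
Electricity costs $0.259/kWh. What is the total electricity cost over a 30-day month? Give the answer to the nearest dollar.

$150

microwave oven: 855 W × 10.1 h × 30 d = 259,065 Wh = 259.1 kWh
television: 114.2 W × 8.6 h × 30 d = 29,464 Wh = 29.46 kWh
aquarium pump: 14.98 W × 4.43 h × 30 d = 1,991 Wh = 1.991 kWh
electric oven: 4070 W × 2.37 h × 30 d = 289,377 Wh = 289.4 kWh
Total energy = 259.1 + 29.46 + 1.991 + 289.4 = 579.9 kWh
Cost = 579.9 kWh × $0.259 = $150.19 ≈ $150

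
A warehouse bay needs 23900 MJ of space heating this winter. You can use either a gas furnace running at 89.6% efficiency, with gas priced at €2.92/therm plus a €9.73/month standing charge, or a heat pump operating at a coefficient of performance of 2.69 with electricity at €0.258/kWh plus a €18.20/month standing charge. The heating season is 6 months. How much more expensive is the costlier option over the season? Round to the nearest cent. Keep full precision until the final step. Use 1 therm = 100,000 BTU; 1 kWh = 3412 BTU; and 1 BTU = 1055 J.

€50.66

Heat load = 23900 MJ = 23,900,000,000 J / 1055 = 22,654,028 BTU
Gas: input = 22,654,028 / 0.896 = 25,283,514 BTU = 252.8 therm → 252.8 × €2.92 = €738.28; + 6 × €9.73 standing = €796.66
Heat pump: 22,654,028 BTU / 3412 = 6,640 kWh heat; / 2.69 = 2,468 kWh in → × €0.258 = €636.80; + 6 × €18.20 standing = €746.00
Difference = |€796.66 − €746.00| = €50.66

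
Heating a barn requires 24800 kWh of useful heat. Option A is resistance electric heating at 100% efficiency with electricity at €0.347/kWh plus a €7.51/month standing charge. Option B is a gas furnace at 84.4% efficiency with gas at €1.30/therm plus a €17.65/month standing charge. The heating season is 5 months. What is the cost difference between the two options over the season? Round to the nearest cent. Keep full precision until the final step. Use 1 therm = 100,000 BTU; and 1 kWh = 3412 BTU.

€7251.55

Heat load = 24800 kWh × 3412 = 84,617,600 BTU
Gas: input = 84,617,600 / 0.844 = 100,257,820 BTU = 1,003 therm → 1,003 × €1.30 = €1,303.35; + 5 × €17.65 standing = €1,391.60
Electric: 84,617,600 BTU / 3412 = 24,800 kWh → × €0.347 = €8,605.60; + 5 × €7.51 standing = €8,643.15
Difference = |€1,391.60 − €8,643.15| = €7,251.55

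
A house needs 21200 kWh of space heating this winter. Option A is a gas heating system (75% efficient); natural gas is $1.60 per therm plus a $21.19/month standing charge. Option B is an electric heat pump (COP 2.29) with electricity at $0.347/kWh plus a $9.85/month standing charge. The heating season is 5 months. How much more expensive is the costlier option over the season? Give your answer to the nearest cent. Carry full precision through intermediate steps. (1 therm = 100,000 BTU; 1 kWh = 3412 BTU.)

Heat load = 21200 kWh × 3412 = 72,334,400 BTU
Gas: input = 72,334,400 / 0.750 = 96,445,867 BTU = 964.5 therm → 964.5 × $1.60 = $1,543.13; + 5 × $21.19 standing = $1,649.08
Heat pump: 72,334,400 BTU / 3412 = 21,200 kWh heat; / 2.29 = 9,258 kWh in → × $0.347 = $3,212.40; + 5 × $9.85 standing = $3,261.65
Difference = |$1,649.08 − $3,261.65| = $1,612.57

$1612.57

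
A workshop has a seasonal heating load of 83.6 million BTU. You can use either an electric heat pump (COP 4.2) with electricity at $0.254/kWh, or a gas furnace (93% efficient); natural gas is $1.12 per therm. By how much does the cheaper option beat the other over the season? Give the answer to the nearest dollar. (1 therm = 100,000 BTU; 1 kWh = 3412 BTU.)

Heat load = 83.6 × 10⁶ BTU = 83,600,000 BTU
Gas: input = 83,600,000 / 0.93 = 89,892,473 BTU = 898.9 therm → 898.9 × $1.12 = $1,006.80
Heat pump: 83,600,000 BTU / 3412 = 24,500 kWh heat; / 4.2 = 5,834 kWh in → × $0.254 = $1,481.77
Difference = |$1,006.80 − $1,481.77| = $474.98 ≈ $475

$475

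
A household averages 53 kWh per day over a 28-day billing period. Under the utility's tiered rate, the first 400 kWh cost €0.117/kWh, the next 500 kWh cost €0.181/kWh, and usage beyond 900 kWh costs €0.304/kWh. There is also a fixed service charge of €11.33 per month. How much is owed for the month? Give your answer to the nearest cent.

Usage = 53 kWh/day × 28 days = 1484 kWh
First 400 kWh × €0.117 = €46.80
Next 500 kWh × €0.181 = €90.50
Remaining 584 kWh × €0.304 = €177.54
Energy charge = €314.84; + service €11.33 = €326.17

€326.17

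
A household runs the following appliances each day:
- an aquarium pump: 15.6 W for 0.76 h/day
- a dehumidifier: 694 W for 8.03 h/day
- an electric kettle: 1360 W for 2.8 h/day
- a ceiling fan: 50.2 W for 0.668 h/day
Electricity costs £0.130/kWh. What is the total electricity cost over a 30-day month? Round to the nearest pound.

£37

aquarium pump: 15.6 W × 0.76 h × 30 d = 356 Wh = 0.3557 kWh
dehumidifier: 694 W × 8.03 h × 30 d = 167,185 Wh = 167.2 kWh
electric kettle: 1360 W × 2.8 h × 30 d = 114,240 Wh = 114.2 kWh
ceiling fan: 50.2 W × 0.668 h × 30 d = 1,006 Wh = 1.006 kWh
Total energy = 0.3557 + 167.2 + 114.2 + 1.006 = 282.8 kWh
Cost = 282.8 kWh × £0.130 = £36.76 ≈ £37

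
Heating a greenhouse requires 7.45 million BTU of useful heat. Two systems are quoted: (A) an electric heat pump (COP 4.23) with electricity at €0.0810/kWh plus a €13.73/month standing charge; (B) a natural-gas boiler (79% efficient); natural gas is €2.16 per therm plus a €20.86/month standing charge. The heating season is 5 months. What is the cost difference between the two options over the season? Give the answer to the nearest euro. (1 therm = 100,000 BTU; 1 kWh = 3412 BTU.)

€198

Heat load = 7.45 × 10⁶ BTU = 7,450,000 BTU
Gas: input = 7,450,000 / 0.79 = 9,430,380 BTU = 94.3 therm → 94.3 × €2.16 = €203.70; + 5 × €20.86 standing = €308.00
Heat pump: 7,450,000 BTU / 3412 = 2,183 kWh heat; / 4.23 = 516.2 kWh in → × €0.0810 = €41.81; + 5 × €13.73 standing = €110.46
Difference = |€308.00 − €110.46| = €197.54 ≈ €198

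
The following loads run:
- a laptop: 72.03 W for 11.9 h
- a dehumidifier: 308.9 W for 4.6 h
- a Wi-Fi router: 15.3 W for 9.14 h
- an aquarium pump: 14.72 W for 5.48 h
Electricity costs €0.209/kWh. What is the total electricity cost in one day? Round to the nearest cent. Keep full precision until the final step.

laptop: 72.03 W × 11.9 h = 857 Wh = 0.8572 kWh
dehumidifier: 308.9 W × 4.6 h = 1,421 Wh = 1.421 kWh
Wi-Fi router: 15.3 W × 9.14 h = 140 Wh = 0.1398 kWh
aquarium pump: 14.72 W × 5.48 h = 81 Wh = 0.08067 kWh
Total energy = 0.8572 + 1.421 + 0.1398 + 0.08067 = 2.499 kWh
Cost = 2.499 kWh × €0.209 = €0.52

€0.52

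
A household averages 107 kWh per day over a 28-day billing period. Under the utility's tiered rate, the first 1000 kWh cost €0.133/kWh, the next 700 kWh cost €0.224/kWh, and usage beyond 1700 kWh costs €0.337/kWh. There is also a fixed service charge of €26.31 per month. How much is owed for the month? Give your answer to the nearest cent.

Usage = 107 kWh/day × 28 days = 2996 kWh
First 1000 kWh × €0.133 = €133.00
Next 700 kWh × €0.224 = €156.80
Remaining 1296 kWh × €0.337 = €436.75
Energy charge = €726.55; + service €26.31 = €752.86

€752.86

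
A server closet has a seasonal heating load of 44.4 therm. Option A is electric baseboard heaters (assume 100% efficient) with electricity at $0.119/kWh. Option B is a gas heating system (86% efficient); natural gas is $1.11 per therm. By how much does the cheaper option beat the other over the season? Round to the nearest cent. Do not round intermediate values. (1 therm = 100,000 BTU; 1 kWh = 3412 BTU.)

Heat load = 44.4 therm × 100,000 = 4,440,000 BTU
Gas: input = 4,440,000 / 0.86 = 5,162,791 BTU = 51.63 therm → 51.63 × $1.11 = $57.31
Electric: 4,440,000 BTU / 3412 = 1,301 kWh → × $0.119 = $154.85
Difference = |$57.31 − $154.85| = $97.55

$97.55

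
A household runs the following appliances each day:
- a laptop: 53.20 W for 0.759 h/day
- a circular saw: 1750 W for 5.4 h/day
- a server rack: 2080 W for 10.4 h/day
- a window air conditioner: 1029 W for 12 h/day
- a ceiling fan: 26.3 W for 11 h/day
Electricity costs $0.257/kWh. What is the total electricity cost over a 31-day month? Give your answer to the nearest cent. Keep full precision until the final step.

laptop: 53.20 W × 0.759 h × 31 d = 1,252 Wh = 1.252 kWh
circular saw: 1750 W × 5.4 h × 31 d = 292,950 Wh = 292.9 kWh
server rack: 2080 W × 10.4 h × 31 d = 670,592 Wh = 670.6 kWh
window air conditioner: 1029 W × 12 h × 31 d = 382,788 Wh = 382.8 kWh
ceiling fan: 26.3 W × 11 h × 31 d = 8,968 Wh = 8.968 kWh
Total energy = 1.252 + 292.9 + 670.6 + 382.8 + 8.968 = 1,357 kWh
Cost = 1,357 kWh × $0.257 = $348.63

$348.63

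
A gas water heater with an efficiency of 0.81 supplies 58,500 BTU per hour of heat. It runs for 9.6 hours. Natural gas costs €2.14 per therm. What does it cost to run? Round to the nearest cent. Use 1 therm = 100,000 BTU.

€14.84

Heat delivered = 58,500 BTU/h × 9.6 h = 561,600 BTU
Gas input = 561,600 / 0.81 = 693,333 BTU
= 693,333 / 100,000 = 6.933 therm
Cost = 6.933 × €2.14/therm = €14.84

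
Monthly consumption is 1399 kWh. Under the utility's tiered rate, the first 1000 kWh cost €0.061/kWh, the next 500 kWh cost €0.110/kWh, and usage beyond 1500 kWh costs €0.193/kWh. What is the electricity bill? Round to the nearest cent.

First 1000 kWh × €0.061 = €61.00
Next 399 kWh × €0.110 = €43.89
Remaining tier: 0 kWh (not reached)
Total = €104.89

€104.89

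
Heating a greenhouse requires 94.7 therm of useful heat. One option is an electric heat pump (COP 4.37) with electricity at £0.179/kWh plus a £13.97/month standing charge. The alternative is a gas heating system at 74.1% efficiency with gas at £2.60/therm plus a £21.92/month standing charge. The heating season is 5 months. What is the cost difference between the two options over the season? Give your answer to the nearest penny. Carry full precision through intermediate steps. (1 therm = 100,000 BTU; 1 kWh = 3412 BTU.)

£258.34

Heat load = 94.7 therm × 100,000 = 9,470,000 BTU
Gas: input = 9,470,000 / 0.741 = 12,780,027 BTU = 127.8 therm → 127.8 × £2.60 = £332.28; + 5 × £21.92 standing = £441.88
Heat pump: 9,470,000 BTU / 3412 = 2,775 kWh heat; / 4.37 = 635.1 kWh in → × £0.179 = £113.69; + 5 × £13.97 standing = £183.54
Difference = |£441.88 − £183.54| = £258.34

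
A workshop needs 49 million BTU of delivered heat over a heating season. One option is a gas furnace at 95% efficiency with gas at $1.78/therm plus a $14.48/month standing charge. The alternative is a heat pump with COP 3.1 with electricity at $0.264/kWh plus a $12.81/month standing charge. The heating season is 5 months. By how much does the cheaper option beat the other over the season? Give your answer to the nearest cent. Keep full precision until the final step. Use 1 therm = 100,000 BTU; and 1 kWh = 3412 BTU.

Heat load = 49 × 10⁶ BTU = 49,000,000 BTU
Gas: input = 49,000,000 / 0.95 = 51,578,947 BTU = 515.8 therm → 515.8 × $1.78 = $918.11; + 5 × $14.48 standing = $990.51
Heat pump: 49,000,000 BTU / 3412 = 14,360 kWh heat; / 3.1 = 4,633 kWh in → × $0.264 = $1,223.01; + 5 × $12.81 standing = $1,287.06
Difference = |$990.51 − $1,287.06| = $296.55

$296.55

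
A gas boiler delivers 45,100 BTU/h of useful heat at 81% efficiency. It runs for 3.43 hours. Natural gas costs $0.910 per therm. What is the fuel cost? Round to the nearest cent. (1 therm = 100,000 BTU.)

Heat delivered = 45,100 BTU/h × 3.43 h = 154,693 BTU
Gas input = 154,693 / 0.81 = 190,979 BTU
= 190,979 / 100,000 = 1.91 therm
Cost = 1.91 × $0.910/therm = $1.74

$1.74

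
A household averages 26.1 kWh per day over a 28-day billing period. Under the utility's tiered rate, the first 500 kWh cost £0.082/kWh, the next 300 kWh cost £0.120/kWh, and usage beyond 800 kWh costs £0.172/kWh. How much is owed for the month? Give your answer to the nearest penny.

Usage = 26.1 kWh/day × 28 days = 730.8 kWh
First 500 kWh × £0.082 = £41.00
Next 230.8 kWh × £0.120 = £27.70
Remaining tier: 0 kWh (not reached)
Total = £68.70

£68.70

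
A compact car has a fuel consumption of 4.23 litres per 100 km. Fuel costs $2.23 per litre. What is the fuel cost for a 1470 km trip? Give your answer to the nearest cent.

$138.66

Fuel = 4.23 L/100 km × 1470 km / 100 = 62.18 L
Cost = 62.18 L × $2.23/L = $138.66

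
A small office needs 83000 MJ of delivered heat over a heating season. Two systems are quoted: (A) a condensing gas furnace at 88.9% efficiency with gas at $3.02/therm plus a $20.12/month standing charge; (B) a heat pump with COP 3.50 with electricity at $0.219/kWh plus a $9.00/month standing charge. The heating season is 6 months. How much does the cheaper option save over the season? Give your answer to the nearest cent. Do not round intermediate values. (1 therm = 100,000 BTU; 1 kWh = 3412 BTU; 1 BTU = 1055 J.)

$1296.55

Heat load = 83000 MJ = 83,000,000,000 J / 1055 = 78,672,986 BTU
Gas: input = 78,672,986 / 0.889 = 88,496,047 BTU = 885 therm → 885 × $3.02 = $2,672.58; + 6 × $20.12 standing = $2,793.30
Heat pump: 78,672,986 BTU / 3412 = 23,060 kWh heat; / 3.50 = 6,588 kWh in → × $0.219 = $1,442.76; + 6 × $9.00 standing = $1,496.76
Difference = |$2,793.30 − $1,496.76| = $1,296.55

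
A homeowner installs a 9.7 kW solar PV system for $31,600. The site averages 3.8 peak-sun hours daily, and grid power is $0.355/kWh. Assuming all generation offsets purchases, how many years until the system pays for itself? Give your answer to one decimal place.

6.6 years

Daily generation = 9.7 kW × 3.8 h = 36.86 kWh
Annual generation = 36.86 × 365 = 13454 kWh
Annual savings = 13454 × $0.355 = $4,776.13
Payback = $31,600 / $4,776.13 = 6.62 years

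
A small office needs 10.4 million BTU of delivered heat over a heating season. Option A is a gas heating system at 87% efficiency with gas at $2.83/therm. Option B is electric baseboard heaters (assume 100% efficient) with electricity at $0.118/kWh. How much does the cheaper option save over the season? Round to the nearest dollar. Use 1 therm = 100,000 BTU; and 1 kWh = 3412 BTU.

$21

Heat load = 10.4 × 10⁶ BTU = 10,400,000 BTU
Gas: input = 10,400,000 / 0.87 = 11,954,023 BTU = 119.5 therm → 119.5 × $2.83 = $338.30
Electric: 10,400,000 BTU / 3412 = 3,048 kWh → × $0.118 = $359.67
Difference = |$338.30 − $359.67| = $21.37 ≈ $21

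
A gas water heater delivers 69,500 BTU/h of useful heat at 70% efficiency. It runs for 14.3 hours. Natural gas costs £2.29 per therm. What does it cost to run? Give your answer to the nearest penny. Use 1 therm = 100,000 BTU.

Heat delivered = 69,500 BTU/h × 14.3 h = 993,850 BTU
Gas input = 993,850 / 0.70 = 1,419,786 BTU
= 1,419,786 / 100,000 = 14.2 therm
Cost = 14.2 × £2.29/therm = £32.51

£32.51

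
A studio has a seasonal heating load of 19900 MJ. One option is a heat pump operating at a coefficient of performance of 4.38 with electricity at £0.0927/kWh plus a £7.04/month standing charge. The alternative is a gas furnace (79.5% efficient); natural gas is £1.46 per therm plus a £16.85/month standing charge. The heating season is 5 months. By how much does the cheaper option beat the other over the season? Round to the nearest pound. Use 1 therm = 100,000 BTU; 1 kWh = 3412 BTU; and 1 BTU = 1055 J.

Heat load = 19900 MJ = 19,900,000,000 J / 1055 = 18,862,559 BTU
Gas: input = 18,862,559 / 0.795 = 23,726,490 BTU = 237.3 therm → 237.3 × £1.46 = £346.41; + 5 × £16.85 standing = £430.66
Heat pump: 18,862,559 BTU / 3412 = 5,528 kWh heat; / 4.38 = 1,262 kWh in → × £0.0927 = £117.00; + 5 × £7.04 standing = £152.20
Difference = |£430.66 − £152.20| = £278.45 ≈ £278

£278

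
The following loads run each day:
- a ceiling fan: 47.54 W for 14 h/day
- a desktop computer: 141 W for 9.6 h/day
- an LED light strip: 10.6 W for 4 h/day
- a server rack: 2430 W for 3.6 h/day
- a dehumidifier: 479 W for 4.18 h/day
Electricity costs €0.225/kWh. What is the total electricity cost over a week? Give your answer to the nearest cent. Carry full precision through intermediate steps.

ceiling fan: 47.54 W × 14 h × 7 d = 4,659 Wh = 4.659 kWh
desktop computer: 141 W × 9.6 h × 7 d = 9,475 Wh = 9.475 kWh
LED light strip: 10.6 W × 4 h × 7 d = 297 Wh = 0.2968 kWh
server rack: 2430 W × 3.6 h × 7 d = 61,236 Wh = 61.24 kWh
dehumidifier: 479 W × 4.18 h × 7 d = 14,016 Wh = 14.02 kWh
Total energy = 4.659 + 9.475 + 0.2968 + 61.24 + 14.02 = 89.68 kWh
Cost = 89.68 kWh × €0.225 = €20.18

€20.18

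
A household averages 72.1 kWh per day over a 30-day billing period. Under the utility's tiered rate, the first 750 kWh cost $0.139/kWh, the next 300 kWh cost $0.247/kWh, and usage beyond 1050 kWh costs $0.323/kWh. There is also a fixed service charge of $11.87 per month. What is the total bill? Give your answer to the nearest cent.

$549.72

Usage = 72.1 kWh/day × 30 days = 2163 kWh
First 750 kWh × $0.139 = $104.25
Next 300 kWh × $0.247 = $74.10
Remaining 1113 kWh × $0.323 = $359.50
Energy charge = $537.85; + service $11.87 = $549.72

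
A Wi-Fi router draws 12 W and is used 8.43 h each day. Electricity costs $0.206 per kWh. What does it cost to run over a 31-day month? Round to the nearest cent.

Energy = 12 W × 8.43 h/day × 31 days = 3,136 Wh = 3.136 kWh
Cost = 3.136 kWh × $0.206/kWh = $0.65

$0.65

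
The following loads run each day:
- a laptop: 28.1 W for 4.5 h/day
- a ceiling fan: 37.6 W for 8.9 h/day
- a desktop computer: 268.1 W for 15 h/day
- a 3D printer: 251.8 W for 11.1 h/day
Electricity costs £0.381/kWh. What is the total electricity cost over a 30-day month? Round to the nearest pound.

laptop: 28.1 W × 4.5 h × 30 d = 3,794 Wh = 3.793 kWh
ceiling fan: 37.6 W × 8.9 h × 30 d = 10,039 Wh = 10.04 kWh
desktop computer: 268.1 W × 15 h × 30 d = 120,645 Wh = 120.6 kWh
3D printer: 251.8 W × 11.1 h × 30 d = 83,849 Wh = 83.85 kWh
Total energy = 3.793 + 10.04 + 120.6 + 83.85 = 218.3 kWh
Cost = 218.3 kWh × £0.381 = £83.18 ≈ £83

£83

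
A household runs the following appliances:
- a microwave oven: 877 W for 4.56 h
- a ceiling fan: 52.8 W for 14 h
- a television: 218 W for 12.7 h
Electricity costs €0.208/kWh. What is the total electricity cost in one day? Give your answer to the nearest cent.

microwave oven: 877 W × 4.56 h = 3,999 Wh = 3.999 kWh
ceiling fan: 52.8 W × 14 h = 739 Wh = 0.7392 kWh
television: 218 W × 12.7 h = 2,769 Wh = 2.769 kWh
Total energy = 3.999 + 0.7392 + 2.769 = 7.507 kWh
Cost = 7.507 kWh × €0.208 = €1.56

€1.56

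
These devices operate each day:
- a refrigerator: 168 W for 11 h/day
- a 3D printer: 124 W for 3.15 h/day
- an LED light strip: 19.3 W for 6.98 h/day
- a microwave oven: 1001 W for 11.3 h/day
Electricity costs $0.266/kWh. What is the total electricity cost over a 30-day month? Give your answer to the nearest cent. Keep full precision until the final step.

refrigerator: 168 W × 11 h × 30 d = 55,440 Wh = 55.44 kWh
3D printer: 124 W × 3.15 h × 30 d = 11,718 Wh = 11.72 kWh
LED light strip: 19.3 W × 6.98 h × 30 d = 4,041 Wh = 4.041 kWh
microwave oven: 1001 W × 11.3 h × 30 d = 339,339 Wh = 339.3 kWh
Total energy = 55.44 + 11.72 + 4.041 + 339.3 = 410.5 kWh
Cost = 410.5 kWh × $0.266 = $109.20

$109.20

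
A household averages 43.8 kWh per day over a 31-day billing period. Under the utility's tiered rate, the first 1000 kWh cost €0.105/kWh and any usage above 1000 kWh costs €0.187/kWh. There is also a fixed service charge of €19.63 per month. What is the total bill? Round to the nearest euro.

€192

Usage = 43.8 kWh/day × 31 days = 1357.8 kWh
First 1000 kWh × €0.105 = €105.00
Remaining 357.8 kWh × €0.187 = €66.91
Energy charge = €171.91; + service €19.63 = €191.54 ≈ €192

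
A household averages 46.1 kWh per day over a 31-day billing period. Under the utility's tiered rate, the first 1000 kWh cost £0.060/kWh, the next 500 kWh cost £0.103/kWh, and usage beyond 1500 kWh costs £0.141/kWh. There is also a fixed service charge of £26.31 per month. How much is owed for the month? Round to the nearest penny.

Usage = 46.1 kWh/day × 31 days = 1429.1 kWh
First 1000 kWh × £0.060 = £60.00
Next 429.1 kWh × £0.103 = £44.20
Remaining tier: 0 kWh (not reached)
Energy charge = £104.20; + service £26.31 = £130.51

£130.51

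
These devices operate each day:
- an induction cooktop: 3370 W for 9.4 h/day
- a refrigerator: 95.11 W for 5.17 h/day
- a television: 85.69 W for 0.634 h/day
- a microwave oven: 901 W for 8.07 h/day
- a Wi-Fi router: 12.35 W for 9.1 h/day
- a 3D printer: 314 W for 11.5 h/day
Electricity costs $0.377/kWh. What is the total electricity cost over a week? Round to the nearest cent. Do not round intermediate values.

induction cooktop: 3370 W × 9.4 h × 7 d = 221,746 Wh = 221.7 kWh
refrigerator: 95.11 W × 5.17 h × 7 d = 3,442 Wh = 3.442 kWh
television: 85.69 W × 0.634 h × 7 d = 380 Wh = 0.3803 kWh
microwave oven: 901 W × 8.07 h × 7 d = 50,897 Wh = 50.9 kWh
Wi-Fi router: 12.35 W × 9.1 h × 7 d = 787 Wh = 0.7867 kWh
3D printer: 314 W × 11.5 h × 7 d = 25,277 Wh = 25.28 kWh
Total energy = 221.7 + 3.442 + 0.3803 + 50.9 + 0.7867 + 25.28 = 302.5 kWh
Cost = 302.5 kWh × $0.377 = $114.05

$114.05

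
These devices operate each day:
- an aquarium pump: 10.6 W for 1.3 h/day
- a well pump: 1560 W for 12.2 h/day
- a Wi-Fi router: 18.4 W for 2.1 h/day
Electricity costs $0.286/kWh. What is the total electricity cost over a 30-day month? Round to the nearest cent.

aquarium pump: 10.6 W × 1.3 h × 30 d = 413 Wh = 0.4134 kWh
well pump: 1560 W × 12.2 h × 30 d = 570,960 Wh = 571 kWh
Wi-Fi router: 18.4 W × 2.1 h × 30 d = 1,159 Wh = 1.159 kWh
Total energy = 0.4134 + 571 + 1.159 = 572.5 kWh
Cost = 572.5 kWh × $0.286 = $163.74

$163.74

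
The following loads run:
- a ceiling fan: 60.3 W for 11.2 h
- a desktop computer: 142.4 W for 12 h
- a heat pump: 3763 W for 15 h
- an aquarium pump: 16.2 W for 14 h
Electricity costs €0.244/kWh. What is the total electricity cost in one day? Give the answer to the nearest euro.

€14

ceiling fan: 60.3 W × 11.2 h = 675 Wh = 0.6754 kWh
desktop computer: 142.4 W × 12 h = 1,709 Wh = 1.709 kWh
heat pump: 3763 W × 15 h = 56,445 Wh = 56.45 kWh
aquarium pump: 16.2 W × 14 h = 227 Wh = 0.2268 kWh
Total energy = 0.6754 + 1.709 + 56.45 + 0.2268 = 59.06 kWh
Cost = 59.06 kWh × €0.244 = €14.41 ≈ €14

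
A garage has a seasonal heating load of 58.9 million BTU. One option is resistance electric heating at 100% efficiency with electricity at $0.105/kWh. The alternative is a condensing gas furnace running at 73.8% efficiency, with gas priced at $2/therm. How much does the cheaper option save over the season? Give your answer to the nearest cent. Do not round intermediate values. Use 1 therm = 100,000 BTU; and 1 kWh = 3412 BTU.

Heat load = 58.9 × 10⁶ BTU = 58,900,000 BTU
Gas: input = 58,900,000 / 0.738 = 79,810,298 BTU = 798.1 therm → 798.1 × $2 = $1,596.21
Electric: 58,900,000 BTU / 3412 = 17,260 kWh → × $0.105 = $1,812.57
Difference = |$1,596.21 − $1,812.57| = $216.37

$216.37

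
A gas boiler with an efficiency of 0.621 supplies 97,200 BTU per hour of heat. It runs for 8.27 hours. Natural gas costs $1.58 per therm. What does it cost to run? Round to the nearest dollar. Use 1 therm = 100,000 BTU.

Heat delivered = 97,200 BTU/h × 8.27 h = 803,844 BTU
Gas input = 803,844 / 0.621 = 1,294,435 BTU
= 1,294,435 / 100,000 = 12.94 therm
Cost = 12.94 × $1.58/therm = $20.45 ≈ $20

$20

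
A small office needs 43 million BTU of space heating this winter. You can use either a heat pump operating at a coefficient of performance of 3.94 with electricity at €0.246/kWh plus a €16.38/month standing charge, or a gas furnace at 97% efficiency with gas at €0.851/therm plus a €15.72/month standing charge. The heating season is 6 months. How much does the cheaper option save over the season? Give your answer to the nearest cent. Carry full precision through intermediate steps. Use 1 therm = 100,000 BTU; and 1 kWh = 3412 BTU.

€413.57

Heat load = 43 × 10⁶ BTU = 43,000,000 BTU
Gas: input = 43,000,000 / 0.97 = 44,329,897 BTU = 443.3 therm → 443.3 × €0.851 = €377.25; + 6 × €15.72 standing = €471.57
Heat pump: 43,000,000 BTU / 3412 = 12,600 kWh heat; / 3.94 = 3,199 kWh in → × €0.246 = €786.86; + 6 × €16.38 standing = €885.14
Difference = |€471.57 − €885.14| = €413.57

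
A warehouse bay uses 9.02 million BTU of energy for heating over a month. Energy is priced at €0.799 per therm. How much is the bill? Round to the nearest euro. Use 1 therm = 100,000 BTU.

€72

9.02 million BTU × (10 therm/million BTU) = 90.2 therm
Cost = 90.2 therm × €0.799/therm = €72.07 ≈ €72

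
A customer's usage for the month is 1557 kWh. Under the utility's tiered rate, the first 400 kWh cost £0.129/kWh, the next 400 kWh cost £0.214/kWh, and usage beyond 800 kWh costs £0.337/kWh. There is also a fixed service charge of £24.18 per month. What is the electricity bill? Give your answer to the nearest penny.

£416.49

First 400 kWh × £0.129 = £51.60
Next 400 kWh × £0.214 = £85.60
Remaining 757 kWh × £0.337 = £255.11
Energy charge = £392.31; + service £24.18 = £416.49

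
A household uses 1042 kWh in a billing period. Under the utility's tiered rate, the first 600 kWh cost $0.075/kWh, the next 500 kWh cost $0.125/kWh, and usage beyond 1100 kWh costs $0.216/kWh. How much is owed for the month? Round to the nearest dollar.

$100

First 600 kWh × $0.075 = $45.00
Next 442 kWh × $0.125 = $55.25
Remaining tier: 0 kWh (not reached)
Total = $100.25 ≈ $100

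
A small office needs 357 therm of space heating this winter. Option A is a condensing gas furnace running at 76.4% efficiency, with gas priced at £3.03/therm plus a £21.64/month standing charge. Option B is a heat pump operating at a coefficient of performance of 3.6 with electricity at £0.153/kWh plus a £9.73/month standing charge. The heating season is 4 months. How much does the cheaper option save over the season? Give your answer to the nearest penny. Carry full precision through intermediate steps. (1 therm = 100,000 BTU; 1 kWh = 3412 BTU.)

Heat load = 357 therm × 100,000 = 35,700,000 BTU
Gas: input = 35,700,000 / 0.764 = 46,727,749 BTU = 467.3 therm → 467.3 × £3.03 = £1,415.85; + 4 × £21.64 standing = £1,502.41
Heat pump: 35,700,000 BTU / 3412 = 10,460 kWh heat; / 3.6 = 2,906 kWh in → × £0.153 = £444.68; + 4 × £9.73 standing = £483.60
Difference = |£1,502.41 − £483.60| = £1,018.81

£1018.81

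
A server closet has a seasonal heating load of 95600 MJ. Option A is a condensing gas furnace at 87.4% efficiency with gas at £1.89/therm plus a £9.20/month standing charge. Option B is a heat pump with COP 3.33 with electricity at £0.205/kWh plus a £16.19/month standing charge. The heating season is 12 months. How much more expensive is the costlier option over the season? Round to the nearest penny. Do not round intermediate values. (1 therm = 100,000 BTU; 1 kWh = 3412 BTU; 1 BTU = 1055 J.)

Heat load = 95600 MJ = 95,600,000,000 J / 1055 = 90,616,114 BTU
Gas: input = 90,616,114 / 0.874 = 103,679,764 BTU = 1,037 therm → 1,037 × £1.89 = £1,959.55; + 12 × £9.20 standing = £2,069.95
Heat pump: 90,616,114 BTU / 3412 = 26,560 kWh heat; / 3.33 = 7,975 kWh in → × £0.205 = £1,634.96; + 12 × £16.19 standing = £1,829.24
Difference = |£2,069.95 − £1,829.24| = £240.71

£240.71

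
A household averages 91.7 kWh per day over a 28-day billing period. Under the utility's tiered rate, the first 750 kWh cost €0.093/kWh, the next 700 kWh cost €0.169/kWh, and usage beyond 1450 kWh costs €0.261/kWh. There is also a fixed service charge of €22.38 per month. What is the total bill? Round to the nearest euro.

€502

Usage = 91.7 kWh/day × 28 days = 2567.6 kWh
First 750 kWh × €0.093 = €69.75
Next 700 kWh × €0.169 = €118.30
Remaining 1117.6 kWh × €0.261 = €291.69
Energy charge = €479.74; + service €22.38 = €502.12 ≈ €502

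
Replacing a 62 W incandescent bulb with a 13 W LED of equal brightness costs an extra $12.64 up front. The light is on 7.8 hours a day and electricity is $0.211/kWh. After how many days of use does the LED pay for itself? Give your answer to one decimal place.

156.7 days

Power saved = 62 − 13 = 49 W
Daily energy saved = 49 W × 7.8 h = 382.2 Wh = 0.3822 kWh
Daily savings = 0.3822 × $0.211 = $0.0806
Payback = $12.64 / $0.0806 per day = 156.7 days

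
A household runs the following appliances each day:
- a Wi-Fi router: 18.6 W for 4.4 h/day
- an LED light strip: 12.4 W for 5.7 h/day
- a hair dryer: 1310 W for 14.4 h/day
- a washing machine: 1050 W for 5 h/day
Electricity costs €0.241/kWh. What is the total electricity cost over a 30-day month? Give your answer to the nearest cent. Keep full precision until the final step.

Wi-Fi router: 18.6 W × 4.4 h × 30 d = 2,455 Wh = 2.455 kWh
LED light strip: 12.4 W × 5.7 h × 30 d = 2,120 Wh = 2.12 kWh
hair dryer: 1310 W × 14.4 h × 30 d = 565,920 Wh = 565.9 kWh
washing machine: 1050 W × 5 h × 30 d = 157,500 Wh = 157.5 kWh
Total energy = 2.455 + 2.12 + 565.9 + 157.5 = 728 kWh
Cost = 728 kWh × €0.241 = €175.45

€175.45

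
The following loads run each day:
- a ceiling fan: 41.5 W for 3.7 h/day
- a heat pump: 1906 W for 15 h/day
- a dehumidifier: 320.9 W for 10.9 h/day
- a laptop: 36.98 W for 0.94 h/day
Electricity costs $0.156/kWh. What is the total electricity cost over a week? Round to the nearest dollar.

ceiling fan: 41.5 W × 3.7 h × 7 d = 1,075 Wh = 1.075 kWh
heat pump: 1906 W × 15 h × 7 d = 200,130 Wh = 200.1 kWh
dehumidifier: 320.9 W × 10.9 h × 7 d = 24,485 Wh = 24.48 kWh
laptop: 36.98 W × 0.94 h × 7 d = 243 Wh = 0.2433 kWh
Total energy = 1.075 + 200.1 + 24.48 + 0.2433 = 225.9 kWh
Cost = 225.9 kWh × $0.156 = $35.25 ≈ $35

$35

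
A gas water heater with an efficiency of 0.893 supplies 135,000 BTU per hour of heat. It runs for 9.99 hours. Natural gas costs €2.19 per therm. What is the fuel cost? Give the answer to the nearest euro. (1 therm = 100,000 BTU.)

Heat delivered = 135,000 BTU/h × 9.99 h = 1,348,650 BTU
Gas input = 1,348,650 / 0.893 = 1,510,246 BTU
= 1,510,246 / 100,000 = 15.1 therm
Cost = 15.1 × €2.19/therm = €33.07 ≈ €33

€33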